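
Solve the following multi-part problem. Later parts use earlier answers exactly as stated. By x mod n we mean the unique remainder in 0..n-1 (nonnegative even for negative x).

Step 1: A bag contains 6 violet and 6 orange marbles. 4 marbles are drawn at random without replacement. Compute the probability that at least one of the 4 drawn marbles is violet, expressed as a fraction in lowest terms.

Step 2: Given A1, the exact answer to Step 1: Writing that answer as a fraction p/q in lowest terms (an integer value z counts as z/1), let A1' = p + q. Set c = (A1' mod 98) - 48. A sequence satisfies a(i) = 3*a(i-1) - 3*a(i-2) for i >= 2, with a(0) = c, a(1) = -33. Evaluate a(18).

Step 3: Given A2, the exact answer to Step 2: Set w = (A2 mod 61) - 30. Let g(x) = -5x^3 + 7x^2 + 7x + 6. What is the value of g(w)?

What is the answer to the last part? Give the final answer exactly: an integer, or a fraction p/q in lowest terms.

-409

Step 1: total draws C(12,4) = 495; complement C(6,4) = 15; favorable 495 - 15 = 480; P = 32/33; answer 32/33
Step 2: A1 = 32/33; threaded value p + q = 65; c = 17; a(2) = 3*(-33) - 3*(17) = -150; iterating: a(2)=-150, a(3)=-351, a(4)=-603, a(5)=-756, a(6)=-459, a(7)=891, a(8)=4050, a(9)=9477, a(10)=16281, a(11)=20412, a(12)=12393, a(13)=-24057, a(14)=-109350, a(15)=-255879, a(16)=-439587, a(17)=-551124, a(18)=-334611; answer -334611
Step 3: A2 = -334611; w = 5; -5*(5)^3 + 7*(5)^2 + 7*(5)^1 + 6 = (-625) + (175) + (35) + (6) = -409; answer -409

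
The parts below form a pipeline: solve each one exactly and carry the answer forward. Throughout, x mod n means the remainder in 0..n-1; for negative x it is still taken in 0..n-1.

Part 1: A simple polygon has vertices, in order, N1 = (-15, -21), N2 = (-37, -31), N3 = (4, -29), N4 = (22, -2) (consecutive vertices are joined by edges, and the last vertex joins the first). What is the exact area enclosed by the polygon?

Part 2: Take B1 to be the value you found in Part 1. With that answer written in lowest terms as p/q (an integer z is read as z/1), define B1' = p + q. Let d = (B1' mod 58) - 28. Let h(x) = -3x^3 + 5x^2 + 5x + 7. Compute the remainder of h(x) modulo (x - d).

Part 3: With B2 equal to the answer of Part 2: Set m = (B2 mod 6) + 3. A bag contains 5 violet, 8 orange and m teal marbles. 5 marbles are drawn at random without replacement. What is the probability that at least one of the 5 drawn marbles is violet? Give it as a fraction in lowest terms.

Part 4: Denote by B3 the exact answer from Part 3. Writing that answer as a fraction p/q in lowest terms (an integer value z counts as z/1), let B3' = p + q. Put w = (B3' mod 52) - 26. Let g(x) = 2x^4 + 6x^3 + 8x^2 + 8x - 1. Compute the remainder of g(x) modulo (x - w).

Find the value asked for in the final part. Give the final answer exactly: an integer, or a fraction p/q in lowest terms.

Part 1: cross terms: (-15*-31 - -37*-21)=-312, (-37*-29 - 4*-31)=1197, (4*-2 - 22*-29)=630, (22*-21 - -15*-2)=-492; twice the area = |1023| = 1023; area = 1023/2; answer 1023/2
Part 2: B1 = 1023/2; threaded value p + q = 1025; d = 11; remainder = value at the root: -3*(11)^3 + 5*(11)^2 + 5*(11)^1 + 7 = (-3993) + (605) + (55) + (7) = -3326; answer -3326
Part 3: B2 = -3326; m = 7; total draws C(20,5) = 15504; complement C(15,5) = 3003; favorable 15504 - 3003 = 12501; P = 4167/5168; answer 4167/5168
Part 4: B3 = 4167/5168; threaded value p + q = 9335; w = 1; remainder = value at the root: 2*(1)^4 + 6*(1)^3 + 8*(1)^2 + 8*(1)^1 - 1 = (2) + (6) + (8) + (8) + (-1) = 23; answer 23

23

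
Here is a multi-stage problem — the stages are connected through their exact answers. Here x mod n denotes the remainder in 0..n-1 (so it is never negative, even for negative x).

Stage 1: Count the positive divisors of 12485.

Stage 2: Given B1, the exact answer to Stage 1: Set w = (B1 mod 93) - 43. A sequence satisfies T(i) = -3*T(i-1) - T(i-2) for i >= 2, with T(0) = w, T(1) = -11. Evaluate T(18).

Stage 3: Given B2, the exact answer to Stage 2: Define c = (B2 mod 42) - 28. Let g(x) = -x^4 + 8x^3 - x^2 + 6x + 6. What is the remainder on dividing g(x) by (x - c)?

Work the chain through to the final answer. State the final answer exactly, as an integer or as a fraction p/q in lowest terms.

Stage 1: 12485 = 5 * 11 * 227; number of divisors = (1+1) * (1+1) * (1+1) = 8; answer 8
Stage 2: B1 = 8; w = -35; T(2) = -3*(-11) - 1*(-35) = 68; iterating: T(2)=68, T(3)=-193, T(4)=511, T(5)=-1340, T(6)=3509, T(7)=-9187, T(8)=24052, T(9)=-62969, T(10)=164855, T(11)=-431596, T(12)=1129933, T(13)=-2958203, T(14)=7744676, T(15)=-20275825, T(16)=53082799, T(17)=-138972572, T(18)=363834917; answer 363834917
Stage 3: B2 = 363834917; c = -23; remainder = value at the root: -1*(-23)^4 + 8*(-23)^3 - 1*(-23)^2 + 6*(-23)^1 + 6 = (-279841) + (-97336) + (-529) + (-138) + (6) = -377838; answer -377838

-377838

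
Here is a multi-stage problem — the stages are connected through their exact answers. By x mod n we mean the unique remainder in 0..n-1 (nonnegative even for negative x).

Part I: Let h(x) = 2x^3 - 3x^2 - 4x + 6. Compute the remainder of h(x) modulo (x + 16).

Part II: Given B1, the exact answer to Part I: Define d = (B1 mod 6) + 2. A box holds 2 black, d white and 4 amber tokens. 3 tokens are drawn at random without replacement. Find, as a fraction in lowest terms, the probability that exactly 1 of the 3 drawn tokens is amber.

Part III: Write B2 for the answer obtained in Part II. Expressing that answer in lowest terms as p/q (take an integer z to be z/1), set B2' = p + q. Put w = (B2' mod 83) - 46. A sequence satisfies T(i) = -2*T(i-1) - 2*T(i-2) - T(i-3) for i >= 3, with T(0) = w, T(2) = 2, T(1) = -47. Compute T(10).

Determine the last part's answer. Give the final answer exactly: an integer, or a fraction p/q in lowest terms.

-223

Part I: remainder = value at the root: 2*(-16)^3 - 3*(-16)^2 - 4*(-16)^1 + 6 = (-8192) + (-768) + (64) + (6) = -8890; answer -8890
Part II: B1 = -8890; d = 4; total draws C(10,3) = 120; favorable C(4,1)*C(6,2) = 60; P = 1/2; answer 1/2
Part III: B2 = 1/2; threaded value p + q = 3; w = -43; T(3) = -2*(2) - 2*(-47) - 1*(-43) = 133; iterating: T(3)=133, T(4)=-223, T(5)=178, T(6)=-43, T(7)=-47, T(8)=2, T(9)=133, T(10)=-223; answer -223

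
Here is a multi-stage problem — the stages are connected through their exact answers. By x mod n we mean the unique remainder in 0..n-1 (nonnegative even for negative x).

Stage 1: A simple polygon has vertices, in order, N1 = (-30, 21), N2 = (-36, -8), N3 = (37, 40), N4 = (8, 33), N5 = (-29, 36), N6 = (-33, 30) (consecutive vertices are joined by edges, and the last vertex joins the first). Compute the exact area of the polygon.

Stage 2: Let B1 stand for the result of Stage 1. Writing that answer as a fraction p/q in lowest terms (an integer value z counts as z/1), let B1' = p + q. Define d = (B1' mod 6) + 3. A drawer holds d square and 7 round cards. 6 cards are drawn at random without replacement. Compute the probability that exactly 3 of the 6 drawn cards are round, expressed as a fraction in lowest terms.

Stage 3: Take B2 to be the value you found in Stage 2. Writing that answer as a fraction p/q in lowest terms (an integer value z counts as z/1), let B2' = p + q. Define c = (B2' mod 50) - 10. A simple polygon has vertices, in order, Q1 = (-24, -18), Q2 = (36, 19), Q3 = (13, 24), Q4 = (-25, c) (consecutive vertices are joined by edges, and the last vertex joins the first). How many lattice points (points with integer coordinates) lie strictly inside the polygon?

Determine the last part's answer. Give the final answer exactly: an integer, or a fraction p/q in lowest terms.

1650

Stage 1: cross terms: (-30*-8 - -36*21)=996, (-36*40 - 37*-8)=-1144, (37*33 - 8*40)=901, (8*36 - -29*33)=1245, (-29*30 - -33*36)=318, (-33*21 - -30*30)=207; twice the area = |2523| = 2523; area = 2523/2; answer 2523/2
Stage 2: B1 = 2523/2; threaded value p + q = 2525; d = 8; total draws C(15,6) = 5005; favorable C(7,3)*C(8,3) = 1960; P = 56/143; answer 56/143
Stage 3: B2 = 56/143; threaded value p + q = 199; c = 39; cross terms: (-24*19 - 36*-18)=192, (36*24 - 13*19)=617, (13*39 - -25*24)=1107, (-25*-18 - -24*39)=1386; twice the area = |3302| = 3302; area = 1651; boundary points = 1 + 1 + 1 + 1 = 4; strictly interior points = area - boundary/2 + 1 = 1650; answer 1650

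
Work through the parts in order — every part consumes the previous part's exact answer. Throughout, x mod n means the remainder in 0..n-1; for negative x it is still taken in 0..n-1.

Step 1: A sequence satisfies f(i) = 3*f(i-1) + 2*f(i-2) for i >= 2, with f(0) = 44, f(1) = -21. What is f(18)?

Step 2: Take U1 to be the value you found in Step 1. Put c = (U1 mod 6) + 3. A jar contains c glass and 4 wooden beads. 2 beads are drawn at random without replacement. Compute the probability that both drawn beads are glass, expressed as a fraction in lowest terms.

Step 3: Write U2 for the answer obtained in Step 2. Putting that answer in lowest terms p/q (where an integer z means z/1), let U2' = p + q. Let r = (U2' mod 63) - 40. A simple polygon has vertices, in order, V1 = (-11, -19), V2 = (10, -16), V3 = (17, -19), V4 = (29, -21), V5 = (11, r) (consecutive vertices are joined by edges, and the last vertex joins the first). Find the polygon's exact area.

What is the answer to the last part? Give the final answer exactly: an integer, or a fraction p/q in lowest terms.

128

Step 1: f(2) = 3*(-21) + 2*(44) = 25; iterating: f(2)=25, f(3)=33, f(4)=149, f(5)=513, f(6)=1837, f(7)=6537, f(8)=23285, f(9)=82929, f(10)=295357, f(11)=1051929, f(12)=3746501, f(13)=13343361, f(14)=47523085, f(15)=169255977, f(16)=602814101, f(17)=2146954257, f(18)=7646490973; answer 7646490973
Step 2: U1 = 7646490973; c = 4; total draws C(8,2) = 28; favorable C(4,2) = 6; P = 3/14; answer 3/14
Step 3: U2 = 3/14; threaded value p + q = 17; r = -23; cross terms: (-11*-16 - 10*-19)=366, (10*-19 - 17*-16)=82, (17*-21 - 29*-19)=194, (29*-23 - 11*-21)=-436, (11*-19 - -11*-23)=-462; twice the area = |-256| = 256; area = 128; answer 128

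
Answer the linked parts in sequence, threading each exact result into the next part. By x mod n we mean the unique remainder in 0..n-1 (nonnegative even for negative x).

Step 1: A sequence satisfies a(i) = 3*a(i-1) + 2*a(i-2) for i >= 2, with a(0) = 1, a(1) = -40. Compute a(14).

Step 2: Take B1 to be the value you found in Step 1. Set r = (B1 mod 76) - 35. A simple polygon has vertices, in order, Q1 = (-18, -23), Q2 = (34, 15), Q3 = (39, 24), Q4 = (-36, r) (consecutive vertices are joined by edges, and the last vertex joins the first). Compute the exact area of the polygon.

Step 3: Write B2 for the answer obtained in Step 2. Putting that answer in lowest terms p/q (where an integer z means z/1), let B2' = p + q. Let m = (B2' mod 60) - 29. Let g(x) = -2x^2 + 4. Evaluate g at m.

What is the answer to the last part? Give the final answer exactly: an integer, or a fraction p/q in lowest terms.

-14

Step 1: a(2) = 3*(-40) + 2*(1) = -118; iterating: a(2)=-118, a(3)=-434, a(4)=-1538, a(5)=-5482, a(6)=-19522, a(7)=-69530, a(8)=-247634, a(9)=-881962, a(10)=-3141154, a(11)=-11187386, a(12)=-39844466, a(13)=-141908170, a(14)=-505413442; answer -505413442
Step 2: B1 = -505413442; r = -25; cross terms: (-18*15 - 34*-23)=512, (34*24 - 39*15)=231, (39*-25 - -36*24)=-111, (-36*-23 - -18*-25)=378; twice the area = |1010| = 1010; area = 505; answer 505
Step 3: B2 = 505; threaded value p + q = 506; m = -3; -2*(-3)^2 + 4 = (-18) + (4) = -14; answer -14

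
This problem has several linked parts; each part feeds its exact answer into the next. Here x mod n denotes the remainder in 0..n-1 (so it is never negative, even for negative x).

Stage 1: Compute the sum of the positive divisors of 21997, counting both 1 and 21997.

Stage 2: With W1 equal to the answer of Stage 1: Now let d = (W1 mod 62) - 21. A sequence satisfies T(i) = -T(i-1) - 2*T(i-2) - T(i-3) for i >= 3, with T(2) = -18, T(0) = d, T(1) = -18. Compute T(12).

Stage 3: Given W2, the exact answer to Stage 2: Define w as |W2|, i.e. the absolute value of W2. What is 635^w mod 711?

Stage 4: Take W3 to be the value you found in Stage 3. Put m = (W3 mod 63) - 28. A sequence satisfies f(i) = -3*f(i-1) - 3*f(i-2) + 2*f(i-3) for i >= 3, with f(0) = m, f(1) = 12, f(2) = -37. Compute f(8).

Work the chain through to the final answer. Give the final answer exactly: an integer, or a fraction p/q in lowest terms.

4103

Stage 1: 21997 is prime, so its only divisors are 1 and 21997; sigma = 1 + 21997 = 21998; answer 21998
Stage 2: W1 = 21998; d = 29; T(3) = -1*(-18) - 2*(-18) - 1*(29) = 25; iterating: T(3)=25, T(4)=29, T(5)=-61, T(6)=-22, T(7)=115, T(8)=-10, T(9)=-198, T(10)=103, T(11)=303, T(12)=-311; answer -311
Stage 3: W2 = -311; w = 311; squarings mod 711: 635^1=635, 635^2=88, 635^4=634, 635^8=241, 635^16=490, 635^32=493, 635^64=598, 635^128=682, 635^256=130; 635^311 = 635^1 * 635^2 * 635^4 * 635^16 * 635^32 * 635^256 = 290 (mod 711); answer 290
Stage 4: W3 = 290; m = 10; f(3) = -3*(-37) - 3*(12) + 2*(10) = 95; iterating: f(3)=95, f(4)=-150, f(5)=91, f(6)=367, f(7)=-1674, f(8)=4103; answer 4103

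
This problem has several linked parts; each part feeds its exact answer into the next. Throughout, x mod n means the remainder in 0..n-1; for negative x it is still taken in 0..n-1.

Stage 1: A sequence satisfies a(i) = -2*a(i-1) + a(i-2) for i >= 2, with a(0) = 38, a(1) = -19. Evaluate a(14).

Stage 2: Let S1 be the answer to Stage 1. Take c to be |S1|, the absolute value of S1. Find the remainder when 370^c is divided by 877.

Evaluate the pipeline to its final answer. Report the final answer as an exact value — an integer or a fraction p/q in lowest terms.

567

Stage 1: a(2) = -2*(-19) + 1*(38) = 76; iterating: a(2)=76, a(3)=-171, a(4)=418, a(5)=-1007, a(6)=2432, a(7)=-5871, a(8)=14174, a(9)=-34219, a(10)=82612, a(11)=-199443, a(12)=481498, a(13)=-1162439, a(14)=2806376; answer 2806376
Stage 2: S1 = 2806376; c = 2806376; squarings mod 877: 370^1=370, 370^2=88, 370^4=728, 370^8=276, 370^16=754, 370^32=220, 370^64=165, 370^128=38, 370^256=567, 370^512=507, 370^1024=88, 370^2048=728, 370^4096=276, 370^8192=754, 370^16384=220, 370^32768=165, 370^65536=38, 370^131072=567, 370^262144=507, 370^524288=88, 370^1048576=728, 370^2097152=276; 370^2806376 = 370^8 * 370^32 * 370^64 * 370^512 * 370^4096 * 370^16384 * 370^32768 * 370^131072 * 370^524288 * 370^2097152 = 567 (mod 877); answer 567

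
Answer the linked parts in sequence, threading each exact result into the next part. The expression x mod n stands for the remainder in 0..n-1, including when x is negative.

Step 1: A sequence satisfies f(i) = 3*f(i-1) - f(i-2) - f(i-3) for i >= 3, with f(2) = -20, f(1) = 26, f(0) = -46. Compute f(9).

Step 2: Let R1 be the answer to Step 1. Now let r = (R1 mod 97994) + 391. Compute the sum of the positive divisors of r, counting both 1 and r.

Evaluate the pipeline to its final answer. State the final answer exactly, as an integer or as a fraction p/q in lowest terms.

Step 1: f(3) = 3*(-20) - 1*(26) - 1*(-46) = -40; iterating: f(3)=-40, f(4)=-126, f(5)=-318, f(6)=-788, f(7)=-1920, f(8)=-4654, f(9)=-11254; answer -11254
Step 2: R1 = -11254; r = 87131; 87131 = 11 * 89^2; sigma = (1 + 11) * (1 + 89 + 7921) = 12 * 8011 = 96132; answer 96132

96132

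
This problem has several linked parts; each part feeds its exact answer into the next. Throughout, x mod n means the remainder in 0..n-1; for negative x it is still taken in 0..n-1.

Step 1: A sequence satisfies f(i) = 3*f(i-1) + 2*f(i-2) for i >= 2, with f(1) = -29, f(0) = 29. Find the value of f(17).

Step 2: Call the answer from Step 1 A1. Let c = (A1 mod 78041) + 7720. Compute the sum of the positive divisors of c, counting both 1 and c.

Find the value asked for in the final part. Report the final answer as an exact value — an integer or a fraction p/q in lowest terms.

Step 1: f(2) = 3*(-29) + 2*(29) = -29; iterating: f(2)=-29, f(3)=-145, f(4)=-493, f(5)=-1769, f(6)=-6293, f(7)=-22417, f(8)=-79837, f(9)=-284345, f(10)=-1012709, f(11)=-3606817, f(12)=-12845869, f(13)=-45751241, f(14)=-162945461, f(15)=-580338865, f(16)=-2066907517, f(17)=-7361400281; answer -7361400281
Step 2: A1 = -7361400281; c = 58887; 58887 = 3^4 * 727; sigma = (1 + 3 + 9 + 27 + 81) * (1 + 727) = 121 * 728 = 88088; answer 88088

88088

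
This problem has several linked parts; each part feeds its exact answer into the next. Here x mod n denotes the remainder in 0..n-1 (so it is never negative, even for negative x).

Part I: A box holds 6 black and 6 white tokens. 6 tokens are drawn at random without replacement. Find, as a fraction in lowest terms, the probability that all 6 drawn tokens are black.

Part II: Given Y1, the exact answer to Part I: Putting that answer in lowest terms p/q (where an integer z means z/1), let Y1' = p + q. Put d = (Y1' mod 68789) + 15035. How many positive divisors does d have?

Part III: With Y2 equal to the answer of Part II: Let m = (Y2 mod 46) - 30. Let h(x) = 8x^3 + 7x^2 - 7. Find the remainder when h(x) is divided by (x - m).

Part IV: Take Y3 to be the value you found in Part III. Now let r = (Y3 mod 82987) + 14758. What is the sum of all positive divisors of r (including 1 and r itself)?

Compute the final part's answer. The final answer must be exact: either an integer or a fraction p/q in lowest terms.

127386

Part I: total draws C(12,6) = 924; favorable C(6,6) = 1; P = 1/924; answer 1/924
Part II: Y1 = 1/924; threaded value p + q = 925; d = 15960; 15960 = 2^3 * 3 * 5 * 7 * 19; number of divisors = (3+1) * (1+1) * (1+1) * (1+1) * (1+1) = 64; answer 64
Part III: Y2 = 64; m = -12; remainder = value at the root: 8*(-12)^3 + 7*(-12)^2 - 7 = (-13824) + (1008) + (-7) = -12823; answer -12823
Part IV: Y3 = -12823; r = 84922; 84922 = 2 * 42461; sigma = (1 + 2) * (1 + 42461) = 3 * 42462 = 127386; answer 127386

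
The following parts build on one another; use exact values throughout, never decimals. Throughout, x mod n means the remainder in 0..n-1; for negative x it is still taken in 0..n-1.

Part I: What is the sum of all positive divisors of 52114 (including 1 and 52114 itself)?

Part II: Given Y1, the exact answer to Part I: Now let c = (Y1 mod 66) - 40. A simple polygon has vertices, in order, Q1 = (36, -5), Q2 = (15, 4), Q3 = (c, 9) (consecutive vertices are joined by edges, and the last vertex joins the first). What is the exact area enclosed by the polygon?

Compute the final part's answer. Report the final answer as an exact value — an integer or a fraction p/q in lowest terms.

87

Part I: 52114 = 2 * 71 * 367; sigma = (1 + 2) * (1 + 71) * (1 + 367) = 3 * 72 * 368 = 79488; answer 79488
Part II: Y1 = 79488; c = -16; cross terms: (36*4 - 15*-5)=219, (15*9 - -16*4)=199, (-16*-5 - 36*9)=-244; twice the area = |174| = 174; area = 87; answer 87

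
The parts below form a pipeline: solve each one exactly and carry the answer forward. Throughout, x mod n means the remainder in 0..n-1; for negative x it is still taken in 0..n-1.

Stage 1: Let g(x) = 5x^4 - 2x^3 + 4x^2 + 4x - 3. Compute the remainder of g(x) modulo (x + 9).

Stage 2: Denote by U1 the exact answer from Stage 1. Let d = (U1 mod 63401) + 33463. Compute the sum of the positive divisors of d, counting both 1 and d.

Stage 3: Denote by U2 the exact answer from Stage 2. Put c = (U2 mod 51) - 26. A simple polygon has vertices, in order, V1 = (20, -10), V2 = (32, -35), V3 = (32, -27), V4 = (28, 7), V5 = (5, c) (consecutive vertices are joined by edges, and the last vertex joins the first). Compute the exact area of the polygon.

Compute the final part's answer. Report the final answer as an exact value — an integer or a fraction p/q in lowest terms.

Stage 1: remainder = value at the root: 5*(-9)^4 - 2*(-9)^3 + 4*(-9)^2 + 4*(-9)^1 - 3 = (32805) + (1458) + (324) + (-36) + (-3) = 34548; answer 34548
Stage 2: U1 = 34548; d = 68011; 68011 = 23 * 2957; sigma = (1 + 23) * (1 + 2957) = 24 * 2958 = 70992; answer 70992
Stage 3: U2 = 70992; c = -26; cross terms: (20*-35 - 32*-10)=-380, (32*-27 - 32*-35)=256, (32*7 - 28*-27)=980, (28*-26 - 5*7)=-763, (5*-10 - 20*-26)=470; twice the area = |563| = 563; area = 563/2; answer 563/2

563/2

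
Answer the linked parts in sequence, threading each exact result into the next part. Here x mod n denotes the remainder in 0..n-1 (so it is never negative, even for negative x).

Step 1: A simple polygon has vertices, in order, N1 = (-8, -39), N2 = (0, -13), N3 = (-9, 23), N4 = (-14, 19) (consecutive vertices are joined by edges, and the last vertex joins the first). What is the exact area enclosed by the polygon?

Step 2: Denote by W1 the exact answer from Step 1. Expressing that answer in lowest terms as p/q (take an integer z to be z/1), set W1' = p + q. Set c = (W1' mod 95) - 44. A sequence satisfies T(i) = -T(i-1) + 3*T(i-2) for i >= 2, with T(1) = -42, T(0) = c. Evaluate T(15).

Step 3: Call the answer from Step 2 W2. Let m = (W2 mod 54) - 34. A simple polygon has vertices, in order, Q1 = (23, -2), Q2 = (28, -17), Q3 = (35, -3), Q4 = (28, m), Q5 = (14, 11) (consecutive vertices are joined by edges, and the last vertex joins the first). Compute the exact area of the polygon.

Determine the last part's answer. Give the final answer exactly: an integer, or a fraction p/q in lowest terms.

119

Step 1: cross terms: (-8*-13 - 0*-39)=104, (0*23 - -9*-13)=-117, (-9*19 - -14*23)=151, (-14*-39 - -8*19)=698; twice the area = |836| = 836; area = 418; answer 418
Step 2: W1 = 418; threaded value p + q = 419; c = -5; T(2) = -1*(-42) + 3*(-5) = 27; iterating: T(2)=27, T(3)=-153, T(4)=234, T(5)=-693, T(6)=1395, T(7)=-3474, T(8)=7659, T(9)=-18081, T(10)=41058, T(11)=-95301, T(12)=218475, T(13)=-504378, T(14)=1159803, T(15)=-2672937; answer -2672937
Step 3: W2 = -2672937; m = -25; cross terms: (23*-17 - 28*-2)=-335, (28*-3 - 35*-17)=511, (35*-25 - 28*-3)=-791, (28*11 - 14*-25)=658, (14*-2 - 23*11)=-281; twice the area = |-238| = 238; area = 119; answer 119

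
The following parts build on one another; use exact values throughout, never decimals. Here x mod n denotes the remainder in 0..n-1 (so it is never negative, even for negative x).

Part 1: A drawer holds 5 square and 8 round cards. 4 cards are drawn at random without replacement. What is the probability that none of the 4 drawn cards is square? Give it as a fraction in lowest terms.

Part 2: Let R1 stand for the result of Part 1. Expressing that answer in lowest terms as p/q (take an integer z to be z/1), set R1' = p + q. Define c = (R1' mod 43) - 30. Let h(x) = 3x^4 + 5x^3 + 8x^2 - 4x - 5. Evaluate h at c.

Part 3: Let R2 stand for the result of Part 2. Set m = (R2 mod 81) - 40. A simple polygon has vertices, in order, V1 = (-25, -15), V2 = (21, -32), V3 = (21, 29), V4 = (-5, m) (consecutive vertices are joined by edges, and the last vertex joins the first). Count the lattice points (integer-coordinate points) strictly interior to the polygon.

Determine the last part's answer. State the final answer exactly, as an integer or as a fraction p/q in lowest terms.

1333

Part 1: total draws C(13,4) = 715; favorable C(8,4) = 70; P = 14/143; answer 14/143
Part 2: R1 = 14/143; threaded value p + q = 157; c = -2; 3*(-2)^4 + 5*(-2)^3 + 8*(-2)^2 - 4*(-2)^1 - 5 = (48) + (-40) + (32) + (8) + (-5) = 43; answer 43
Part 3: R2 = 43; m = 3; cross terms: (-25*-32 - 21*-15)=1115, (21*29 - 21*-32)=1281, (21*3 - -5*29)=208, (-5*-15 - -25*3)=150; twice the area = |2754| = 2754; area = 1377; boundary points = 1 + 61 + 26 + 2 = 90; strictly interior points = area - boundary/2 + 1 = 1333; answer 1333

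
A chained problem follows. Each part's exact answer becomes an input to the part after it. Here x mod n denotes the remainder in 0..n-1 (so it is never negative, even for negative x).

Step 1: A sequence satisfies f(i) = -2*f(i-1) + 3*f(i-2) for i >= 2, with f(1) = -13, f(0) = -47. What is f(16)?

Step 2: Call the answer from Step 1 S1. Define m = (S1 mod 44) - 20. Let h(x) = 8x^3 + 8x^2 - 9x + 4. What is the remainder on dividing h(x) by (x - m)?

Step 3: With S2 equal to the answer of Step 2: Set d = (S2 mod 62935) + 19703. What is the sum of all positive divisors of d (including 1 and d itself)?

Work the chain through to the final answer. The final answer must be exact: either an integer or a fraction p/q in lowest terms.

Step 1: f(2) = -2*(-13) + 3*(-47) = -115; iterating: f(2)=-115, f(3)=191, f(4)=-727, f(5)=2027, f(6)=-6235, f(7)=18551, f(8)=-55807, f(9)=167267, f(10)=-501955, f(11)=1505711, f(12)=-4517287, f(13)=13551707, f(14)=-40655275, f(15)=121965671, f(16)=-365897167; answer -365897167
Step 2: S1 = -365897167; m = -7; remainder = value at the root: 8*(-7)^3 + 8*(-7)^2 - 9*(-7)^1 + 4 = (-2744) + (392) + (63) + (4) = -2285; answer -2285
Step 3: S2 = -2285; d = 80353; 80353 = 7 * 13 * 883; sigma = (1 + 7) * (1 + 13) * (1 + 883) = 8 * 14 * 884 = 99008; answer 99008

99008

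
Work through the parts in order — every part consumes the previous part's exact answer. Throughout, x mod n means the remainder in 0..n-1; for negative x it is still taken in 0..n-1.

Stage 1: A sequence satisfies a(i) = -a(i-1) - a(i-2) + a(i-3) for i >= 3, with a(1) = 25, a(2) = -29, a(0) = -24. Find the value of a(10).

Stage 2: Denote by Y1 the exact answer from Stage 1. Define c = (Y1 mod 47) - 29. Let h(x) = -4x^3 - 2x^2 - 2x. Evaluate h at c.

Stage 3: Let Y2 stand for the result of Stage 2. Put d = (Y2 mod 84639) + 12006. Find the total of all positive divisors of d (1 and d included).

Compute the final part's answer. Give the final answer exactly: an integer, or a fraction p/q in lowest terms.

Stage 1: a(3) = -1*(-29) - 1*(25) + 1*(-24) = -20; iterating: a(3)=-20, a(4)=74, a(5)=-83, a(6)=-11, a(7)=168, a(8)=-240, a(9)=61, a(10)=347; answer 347
Stage 2: Y1 = 347; c = -11; -4*(-11)^3 - 2*(-11)^2 - 2*(-11)^1 = (5324) + (-242) + (22) = 5104; answer 5104
Stage 3: Y2 = 5104; d = 17110; 17110 = 2 * 5 * 29 * 59; sigma = (1 + 2) * (1 + 5) * (1 + 29) * (1 + 59) = 3 * 6 * 30 * 60 = 32400; answer 32400

32400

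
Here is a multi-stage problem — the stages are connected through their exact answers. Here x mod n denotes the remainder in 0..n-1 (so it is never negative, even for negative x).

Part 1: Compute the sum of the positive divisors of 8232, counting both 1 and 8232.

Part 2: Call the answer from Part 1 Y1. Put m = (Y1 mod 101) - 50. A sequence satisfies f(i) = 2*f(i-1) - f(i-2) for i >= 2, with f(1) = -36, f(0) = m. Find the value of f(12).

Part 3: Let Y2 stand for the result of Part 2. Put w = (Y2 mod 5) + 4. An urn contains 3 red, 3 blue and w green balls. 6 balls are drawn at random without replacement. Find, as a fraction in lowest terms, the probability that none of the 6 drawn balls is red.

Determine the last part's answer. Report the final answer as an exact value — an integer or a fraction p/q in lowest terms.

1/30

Part 1: 8232 = 2^3 * 3 * 7^3; sigma = (1 + 2 + 4 + 8) * (1 + 3) * (1 + 7 + 49 + 343) = 15 * 4 * 400 = 24000; answer 24000
Part 2: Y1 = 24000; m = 13; f(2) = 2*(-36) - 1*(13) = -85; iterating: f(2)=-85, f(3)=-134, f(4)=-183, f(5)=-232, f(6)=-281, f(7)=-330, f(8)=-379, f(9)=-428, f(10)=-477, f(11)=-526, f(12)=-575; answer -575
Part 3: Y2 = -575; w = 4; total draws C(10,6) = 210; favorable C(7,6) = 7; P = 1/30; answer 1/30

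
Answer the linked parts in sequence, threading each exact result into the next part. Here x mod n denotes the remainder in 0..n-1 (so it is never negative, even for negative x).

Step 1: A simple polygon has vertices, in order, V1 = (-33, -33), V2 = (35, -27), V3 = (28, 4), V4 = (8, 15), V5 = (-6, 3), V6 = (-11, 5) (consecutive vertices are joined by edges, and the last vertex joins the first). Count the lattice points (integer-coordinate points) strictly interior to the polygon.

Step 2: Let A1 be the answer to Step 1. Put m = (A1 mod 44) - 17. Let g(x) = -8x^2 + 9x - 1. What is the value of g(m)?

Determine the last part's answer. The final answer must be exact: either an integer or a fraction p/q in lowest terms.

-1470

Step 1: cross terms: (-33*-27 - 35*-33)=2046, (35*4 - 28*-27)=896, (28*15 - 8*4)=388, (8*3 - -6*15)=114, (-6*5 - -11*3)=3, (-11*-33 - -33*5)=528; twice the area = |3975| = 3975; area = 3975/2; boundary points = 2 + 1 + 1 + 2 + 1 + 2 = 9; strictly interior points = area - boundary/2 + 1 = 1984; answer 1984
Step 2: A1 = 1984; m = -13; -8*(-13)^2 + 9*(-13)^1 - 1 = (-1352) + (-117) + (-1) = -1470; answer -1470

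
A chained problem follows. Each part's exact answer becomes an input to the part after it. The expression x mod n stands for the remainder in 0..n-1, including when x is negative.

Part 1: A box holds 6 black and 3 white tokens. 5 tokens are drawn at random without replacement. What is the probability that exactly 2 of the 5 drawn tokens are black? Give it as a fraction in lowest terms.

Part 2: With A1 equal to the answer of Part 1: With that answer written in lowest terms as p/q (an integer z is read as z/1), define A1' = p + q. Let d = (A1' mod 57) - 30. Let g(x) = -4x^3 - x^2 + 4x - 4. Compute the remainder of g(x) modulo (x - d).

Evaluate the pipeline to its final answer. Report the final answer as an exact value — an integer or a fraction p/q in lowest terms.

-19877

Part 1: total draws C(9,5) = 126; favorable C(6,2)*C(3,3) = 15; P = 5/42; answer 5/42
Part 2: A1 = 5/42; threaded value p + q = 47; d = 17; remainder = value at the root: -4*(17)^3 - 1*(17)^2 + 4*(17)^1 - 4 = (-19652) + (-289) + (68) + (-4) = -19877; answer -19877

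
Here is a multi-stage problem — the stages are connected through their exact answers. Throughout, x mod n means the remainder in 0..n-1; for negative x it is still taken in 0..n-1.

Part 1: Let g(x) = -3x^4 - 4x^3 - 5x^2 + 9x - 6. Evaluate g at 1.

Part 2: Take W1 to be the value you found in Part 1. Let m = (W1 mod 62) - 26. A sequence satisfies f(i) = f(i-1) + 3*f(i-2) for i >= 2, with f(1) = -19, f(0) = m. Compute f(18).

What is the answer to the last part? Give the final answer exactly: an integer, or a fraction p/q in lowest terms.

14875691

Part 1: -3*(1)^4 - 4*(1)^3 - 5*(1)^2 + 9*(1)^1 - 6 = (-3) + (-4) + (-5) + (9) + (-6) = -9; answer -9
Part 2: W1 = -9; m = 27; f(2) = 1*(-19) + 3*(27) = 62; iterating: f(2)=62, f(3)=5, f(4)=191, f(5)=206, f(6)=779, f(7)=1397, f(8)=3734, f(9)=7925, f(10)=19127, f(11)=42902, f(12)=100283, f(13)=228989, f(14)=529838, f(15)=1216805, f(16)=2806319, f(17)=6456734, f(18)=14875691; answer 14875691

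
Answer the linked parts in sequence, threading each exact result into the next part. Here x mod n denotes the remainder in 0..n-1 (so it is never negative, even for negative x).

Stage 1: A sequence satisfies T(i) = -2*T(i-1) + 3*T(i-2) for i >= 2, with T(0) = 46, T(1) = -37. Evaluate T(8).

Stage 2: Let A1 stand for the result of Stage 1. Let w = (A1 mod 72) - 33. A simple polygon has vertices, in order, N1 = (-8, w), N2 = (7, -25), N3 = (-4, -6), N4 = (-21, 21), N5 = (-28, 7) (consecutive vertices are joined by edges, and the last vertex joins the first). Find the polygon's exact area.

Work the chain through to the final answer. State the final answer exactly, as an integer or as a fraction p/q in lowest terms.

Stage 1: T(2) = -2*(-37) + 3*(46) = 212; iterating: T(2)=212, T(3)=-535, T(4)=1706, T(5)=-5017, T(6)=15152, T(7)=-45355, T(8)=136166; answer 136166
Stage 2: A1 = 136166; w = -19; cross terms: (-8*-25 - 7*-19)=333, (7*-6 - -4*-25)=-142, (-4*21 - -21*-6)=-210, (-21*7 - -28*21)=441, (-28*-19 - -8*7)=588; twice the area = |1010| = 1010; area = 505; answer 505

505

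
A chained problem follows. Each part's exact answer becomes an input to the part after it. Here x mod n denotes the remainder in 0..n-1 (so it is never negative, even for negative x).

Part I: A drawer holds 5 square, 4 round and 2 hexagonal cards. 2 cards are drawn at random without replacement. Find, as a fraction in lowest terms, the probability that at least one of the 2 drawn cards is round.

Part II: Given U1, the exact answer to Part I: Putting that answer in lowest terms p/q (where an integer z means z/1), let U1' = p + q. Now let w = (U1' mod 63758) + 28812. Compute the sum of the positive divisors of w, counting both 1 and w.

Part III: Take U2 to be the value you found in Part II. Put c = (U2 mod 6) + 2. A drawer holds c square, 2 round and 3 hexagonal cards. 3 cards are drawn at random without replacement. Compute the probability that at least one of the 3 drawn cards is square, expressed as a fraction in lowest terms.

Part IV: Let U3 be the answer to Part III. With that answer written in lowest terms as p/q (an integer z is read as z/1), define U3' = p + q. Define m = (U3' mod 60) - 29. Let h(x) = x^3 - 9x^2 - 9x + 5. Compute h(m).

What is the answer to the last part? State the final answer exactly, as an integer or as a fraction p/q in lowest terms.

-7356

Part I: total draws C(11,2) = 55; complement C(7,2) = 21; favorable 55 - 21 = 34; P = 34/55; answer 34/55
Part II: U1 = 34/55; threaded value p + q = 89; w = 28901; 28901 is prime, so its only divisors are 1 and 28901; sigma = 1 + 28901 = 28902; answer 28902
Part III: U2 = 28902; c = 2; total draws C(7,3) = 35; complement C(5,3) = 10; favorable 35 - 10 = 25; P = 5/7; answer 5/7
Part IV: U3 = 5/7; threaded value p + q = 12; m = -17; 1*(-17)^3 - 9*(-17)^2 - 9*(-17)^1 + 5 = (-4913) + (-2601) + (153) + (5) = -7356; answer -7356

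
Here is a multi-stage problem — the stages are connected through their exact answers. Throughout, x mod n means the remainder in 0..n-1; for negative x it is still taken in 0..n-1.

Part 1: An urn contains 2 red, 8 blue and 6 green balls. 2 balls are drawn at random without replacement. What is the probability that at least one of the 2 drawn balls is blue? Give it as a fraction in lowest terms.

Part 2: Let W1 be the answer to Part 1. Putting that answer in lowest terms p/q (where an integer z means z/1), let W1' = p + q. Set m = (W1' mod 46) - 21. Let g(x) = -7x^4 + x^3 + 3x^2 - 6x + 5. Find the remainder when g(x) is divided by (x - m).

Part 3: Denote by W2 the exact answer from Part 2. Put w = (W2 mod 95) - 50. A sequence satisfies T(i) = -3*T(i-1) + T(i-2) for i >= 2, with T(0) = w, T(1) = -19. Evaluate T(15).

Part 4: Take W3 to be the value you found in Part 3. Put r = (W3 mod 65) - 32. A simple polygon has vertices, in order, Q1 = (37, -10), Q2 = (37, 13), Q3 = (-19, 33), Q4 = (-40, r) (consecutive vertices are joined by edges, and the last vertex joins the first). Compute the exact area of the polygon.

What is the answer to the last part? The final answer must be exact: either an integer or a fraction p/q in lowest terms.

Part 1: total draws C(16,2) = 120; complement C(8,2) = 28; favorable 120 - 28 = 92; P = 23/30; answer 23/30
Part 2: W1 = 23/30; threaded value p + q = 53; m = -14; remainder = value at the root: -7*(-14)^4 + 1*(-14)^3 + 3*(-14)^2 - 6*(-14)^1 + 5 = (-268912) + (-2744) + (588) + (84) + (5) = -270979; answer -270979
Part 3: W2 = -270979; w = 6; T(2) = -3*(-19) + 1*(6) = 63; iterating: T(2)=63, T(3)=-208, T(4)=687, T(5)=-2269, T(6)=7494, T(7)=-24751, T(8)=81747, T(9)=-269992, T(10)=891723, T(11)=-2945161, T(12)=9727206, T(13)=-32126779, T(14)=106107543, T(15)=-350449408; answer -350449408
Part 4: W3 = -350449408; r = 10; cross terms: (37*13 - 37*-10)=851, (37*33 - -19*13)=1468, (-19*10 - -40*33)=1130, (-40*-10 - 37*10)=30; twice the area = |3479| = 3479; area = 3479/2; answer 3479/2

3479/2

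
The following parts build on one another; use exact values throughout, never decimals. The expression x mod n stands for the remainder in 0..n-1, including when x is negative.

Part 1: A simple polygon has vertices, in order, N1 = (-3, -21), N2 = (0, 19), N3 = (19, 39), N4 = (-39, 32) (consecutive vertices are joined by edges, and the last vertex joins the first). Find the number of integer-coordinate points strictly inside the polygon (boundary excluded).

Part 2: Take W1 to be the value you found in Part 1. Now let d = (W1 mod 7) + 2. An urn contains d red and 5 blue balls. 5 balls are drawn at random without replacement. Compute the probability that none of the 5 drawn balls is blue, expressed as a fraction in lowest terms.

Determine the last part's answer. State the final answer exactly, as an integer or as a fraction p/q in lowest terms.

1/252

Part 1: cross terms: (-3*19 - 0*-21)=-57, (0*39 - 19*19)=-361, (19*32 - -39*39)=2129, (-39*-21 - -3*32)=915; twice the area = |2626| = 2626; area = 1313; boundary points = 1 + 1 + 1 + 1 = 4; strictly interior points = area - boundary/2 + 1 = 1312; answer 1312
Part 2: W1 = 1312; d = 5; total draws C(10,5) = 252; favorable C(5,5) = 1; P = 1/252; answer 1/252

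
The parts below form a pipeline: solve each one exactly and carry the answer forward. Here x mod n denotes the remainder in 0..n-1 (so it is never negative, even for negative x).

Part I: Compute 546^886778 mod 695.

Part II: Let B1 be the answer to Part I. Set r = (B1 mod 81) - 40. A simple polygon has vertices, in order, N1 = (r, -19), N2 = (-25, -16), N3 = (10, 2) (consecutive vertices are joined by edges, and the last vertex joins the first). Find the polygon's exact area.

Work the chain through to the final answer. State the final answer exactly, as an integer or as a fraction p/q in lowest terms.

Part I: squarings mod 695: 546^1=546, 546^2=656, 546^4=131, 546^8=481, 546^16=621, 546^32=611, 546^64=106, 546^128=116, 546^256=251, 546^512=451, 546^1024=461, 546^2048=546, 546^4096=656, 546^8192=131, 546^16384=481, 546^32768=621, 546^65536=611, 546^131072=106, 546^262144=116, 546^524288=251; 546^886778 = 546^2 * 546^8 * 546^16 * 546^32 * 546^64 * 546^128 * 546^256 * 546^512 * 546^1024 * 546^32768 * 546^65536 * 546^262144 * 546^524288 = 116 (mod 695); answer 116
Part II: B1 = 116; r = -5; cross terms: (-5*-16 - -25*-19)=-395, (-25*2 - 10*-16)=110, (10*-19 - -5*2)=-180; twice the area = |-465| = 465; area = 465/2; answer 465/2

465/2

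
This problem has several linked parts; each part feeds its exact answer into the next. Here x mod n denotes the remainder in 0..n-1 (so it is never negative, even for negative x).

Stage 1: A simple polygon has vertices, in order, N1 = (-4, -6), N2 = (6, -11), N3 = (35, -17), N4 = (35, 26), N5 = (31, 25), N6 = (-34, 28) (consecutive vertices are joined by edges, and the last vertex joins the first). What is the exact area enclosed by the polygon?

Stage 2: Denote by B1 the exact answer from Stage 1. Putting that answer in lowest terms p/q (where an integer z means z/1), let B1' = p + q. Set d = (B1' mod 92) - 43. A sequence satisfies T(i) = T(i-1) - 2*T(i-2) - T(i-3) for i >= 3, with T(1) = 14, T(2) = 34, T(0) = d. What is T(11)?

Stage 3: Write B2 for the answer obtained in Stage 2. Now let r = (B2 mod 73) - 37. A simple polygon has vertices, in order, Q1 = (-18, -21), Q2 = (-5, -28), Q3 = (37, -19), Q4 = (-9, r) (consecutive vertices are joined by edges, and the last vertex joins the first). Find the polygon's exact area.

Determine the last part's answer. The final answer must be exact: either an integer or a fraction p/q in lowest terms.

51

Stage 1: cross terms: (-4*-11 - 6*-6)=80, (6*-17 - 35*-11)=283, (35*26 - 35*-17)=1505, (35*25 - 31*26)=69, (31*28 - -34*25)=1718, (-34*-6 - -4*28)=316; twice the area = |3971| = 3971; area = 3971/2; answer 3971/2
Stage 2: B1 = 3971/2; threaded value p + q = 3973; d = -26; T(3) = 1*(34) - 2*(14) - 1*(-26) = 32; iterating: T(3)=32, T(4)=-50, T(5)=-148, T(6)=-80, T(7)=266, T(8)=574, T(9)=122, T(10)=-1292, T(11)=-2110; answer -2110
Stage 3: B2 = -2110; r = -30; cross terms: (-18*-28 - -5*-21)=399, (-5*-19 - 37*-28)=1131, (37*-30 - -9*-19)=-1281, (-9*-21 - -18*-30)=-351; twice the area = |-102| = 102; area = 51; answer 51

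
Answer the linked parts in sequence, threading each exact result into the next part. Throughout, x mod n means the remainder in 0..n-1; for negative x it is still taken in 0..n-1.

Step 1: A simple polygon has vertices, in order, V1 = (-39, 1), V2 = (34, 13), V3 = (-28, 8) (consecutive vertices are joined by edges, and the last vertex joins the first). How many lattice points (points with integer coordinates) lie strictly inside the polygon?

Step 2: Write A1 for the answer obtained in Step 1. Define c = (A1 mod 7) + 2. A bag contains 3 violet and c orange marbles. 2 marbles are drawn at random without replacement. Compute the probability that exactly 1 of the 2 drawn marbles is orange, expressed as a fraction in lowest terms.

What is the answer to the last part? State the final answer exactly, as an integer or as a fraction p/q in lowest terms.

3/5

Step 1: cross terms: (-39*13 - 34*1)=-541, (34*8 - -28*13)=636, (-28*1 - -39*8)=284; twice the area = |379| = 379; area = 379/2; boundary points = 1 + 1 + 1 = 3; strictly interior points = area - boundary/2 + 1 = 189; answer 189
Step 2: A1 = 189; c = 2; total draws C(5,2) = 10; favorable C(2,1)*C(3,1) = 6; P = 3/5; answer 3/5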